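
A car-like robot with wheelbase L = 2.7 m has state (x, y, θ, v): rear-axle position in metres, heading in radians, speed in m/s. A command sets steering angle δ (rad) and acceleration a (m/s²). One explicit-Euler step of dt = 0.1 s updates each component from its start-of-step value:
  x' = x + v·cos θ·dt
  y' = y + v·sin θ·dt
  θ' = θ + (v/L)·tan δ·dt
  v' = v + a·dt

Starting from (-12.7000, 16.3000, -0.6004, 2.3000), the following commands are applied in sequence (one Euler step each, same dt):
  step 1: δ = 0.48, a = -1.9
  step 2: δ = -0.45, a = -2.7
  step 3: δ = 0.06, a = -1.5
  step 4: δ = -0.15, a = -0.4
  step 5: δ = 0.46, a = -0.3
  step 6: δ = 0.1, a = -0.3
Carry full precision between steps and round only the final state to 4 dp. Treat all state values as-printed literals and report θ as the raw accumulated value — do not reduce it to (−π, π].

after step 1 (δ=0.48, a=-1.9): (-12.510225, 16.170056, -0.556052, 2.110000)
after step 2 (δ=-0.45, a=-2.7): (-12.331013, 16.058683, -0.593802, 1.840000)
after step 3 (δ=0.06, a=-1.5): (-12.178510, 15.955732, -0.589708, 1.690000)
after step 4 (δ=-0.15, a=-0.4): (-12.038054, 15.861748, -0.599168, 1.650000)
after step 5 (δ=0.46, a=-0.3): (-11.901796, 15.768695, -0.568890, 1.620000)
after step 6 (δ=0.1, a=-0.3): (-11.765311, 15.681426, -0.562870, 1.590000)

(-11.7653, 15.6814, -0.5629, 1.5900)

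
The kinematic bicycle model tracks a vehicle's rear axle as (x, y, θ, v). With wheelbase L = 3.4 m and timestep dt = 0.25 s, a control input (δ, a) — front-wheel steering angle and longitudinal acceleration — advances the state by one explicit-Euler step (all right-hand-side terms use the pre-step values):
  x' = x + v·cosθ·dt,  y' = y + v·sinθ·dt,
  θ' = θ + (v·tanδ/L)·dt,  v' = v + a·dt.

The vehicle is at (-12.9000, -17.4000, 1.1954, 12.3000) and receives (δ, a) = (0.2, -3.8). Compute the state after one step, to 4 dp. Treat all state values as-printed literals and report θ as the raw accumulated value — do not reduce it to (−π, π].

(-11.7726, -14.5391, 1.3787, 11.3500)

x' = -12.9000 + 12.3000·cos(1.1954)·0.25 = -11.7726
y' = -17.4000 + 12.3000·sin(1.1954)·0.25 = -14.5391
θ' = 1.1954 + (12.3000/3.4)·tan(0.2)·0.25 = 1.3787
v' = 12.3000 − 3.8000·0.25 = 11.3500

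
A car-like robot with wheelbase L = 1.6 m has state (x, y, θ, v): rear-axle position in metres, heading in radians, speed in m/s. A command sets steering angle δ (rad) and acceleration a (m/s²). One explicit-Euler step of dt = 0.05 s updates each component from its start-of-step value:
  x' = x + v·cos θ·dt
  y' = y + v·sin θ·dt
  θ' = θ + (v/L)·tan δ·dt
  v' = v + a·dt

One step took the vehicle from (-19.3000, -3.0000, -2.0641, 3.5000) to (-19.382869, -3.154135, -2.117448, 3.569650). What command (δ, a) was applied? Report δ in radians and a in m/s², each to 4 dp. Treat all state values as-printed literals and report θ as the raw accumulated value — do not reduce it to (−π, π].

a = (v'−v)/dt = (0.069650)/0.05 = 1.3930
Δθ = θ'−θ = -0.053348;  (v·dt/L) = 3.5000·0.05/1.6 = 0.109375
tan δ = Δθ·L/(v·dt) = -0.487753  →  δ = -0.4538

δ = -0.4538, a = 1.3930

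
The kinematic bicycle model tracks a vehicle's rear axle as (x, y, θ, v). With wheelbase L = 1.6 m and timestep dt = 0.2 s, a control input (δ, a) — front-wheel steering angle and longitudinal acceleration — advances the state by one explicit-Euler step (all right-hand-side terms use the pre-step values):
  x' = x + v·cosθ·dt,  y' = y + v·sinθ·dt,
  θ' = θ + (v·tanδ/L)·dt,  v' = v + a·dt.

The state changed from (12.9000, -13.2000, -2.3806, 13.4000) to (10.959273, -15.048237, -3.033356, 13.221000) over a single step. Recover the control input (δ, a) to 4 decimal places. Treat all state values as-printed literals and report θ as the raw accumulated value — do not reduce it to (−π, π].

a = (v'−v)/dt = (-0.179000)/0.2 = -0.8950
Δθ = θ'−θ = -0.652756;  (v·dt/L) = 13.4000·0.2/1.6 = 1.675000
tan δ = Δθ·L/(v·dt) = -0.389705  →  δ = -0.3716

δ = -0.3716, a = -0.8950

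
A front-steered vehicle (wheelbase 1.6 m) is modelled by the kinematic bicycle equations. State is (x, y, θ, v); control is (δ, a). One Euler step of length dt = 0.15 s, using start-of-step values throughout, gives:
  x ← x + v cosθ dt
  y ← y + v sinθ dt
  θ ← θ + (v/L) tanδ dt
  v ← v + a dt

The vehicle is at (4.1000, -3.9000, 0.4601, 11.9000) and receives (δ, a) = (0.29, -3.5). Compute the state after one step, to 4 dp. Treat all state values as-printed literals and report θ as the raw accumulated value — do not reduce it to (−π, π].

x' = 4.1000 + 11.9000·cos(0.4601)·0.15 = 5.6994
y' = -3.9000 + 11.9000·sin(0.4601)·0.15 = -3.1074
θ' = 0.4601 + (11.9000/1.6)·tan(0.29)·0.15 = 0.7930
v' = 11.9000 − 3.5000·0.15 = 11.3750

(5.6994, -3.1074, 0.7930, 11.3750)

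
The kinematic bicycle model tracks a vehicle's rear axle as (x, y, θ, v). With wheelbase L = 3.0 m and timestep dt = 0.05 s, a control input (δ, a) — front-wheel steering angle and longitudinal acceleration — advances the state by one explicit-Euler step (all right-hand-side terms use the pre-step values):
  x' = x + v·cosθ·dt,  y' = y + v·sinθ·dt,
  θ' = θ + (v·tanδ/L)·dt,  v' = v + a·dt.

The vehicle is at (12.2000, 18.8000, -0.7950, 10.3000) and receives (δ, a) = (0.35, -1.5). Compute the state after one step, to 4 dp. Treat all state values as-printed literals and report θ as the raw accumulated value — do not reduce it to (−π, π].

x' = 12.2000 + 10.3000·cos(-0.7950)·0.05 = 12.5606
y' = 18.8000 + 10.3000·sin(-0.7950)·0.05 = 18.4324
θ' = -0.7950 + (10.3000/3.0)·tan(0.35)·0.05 = -0.7323
v' = 10.3000 − 1.5000·0.05 = 10.2250

(12.5606, 18.4324, -0.7323, 10.2250)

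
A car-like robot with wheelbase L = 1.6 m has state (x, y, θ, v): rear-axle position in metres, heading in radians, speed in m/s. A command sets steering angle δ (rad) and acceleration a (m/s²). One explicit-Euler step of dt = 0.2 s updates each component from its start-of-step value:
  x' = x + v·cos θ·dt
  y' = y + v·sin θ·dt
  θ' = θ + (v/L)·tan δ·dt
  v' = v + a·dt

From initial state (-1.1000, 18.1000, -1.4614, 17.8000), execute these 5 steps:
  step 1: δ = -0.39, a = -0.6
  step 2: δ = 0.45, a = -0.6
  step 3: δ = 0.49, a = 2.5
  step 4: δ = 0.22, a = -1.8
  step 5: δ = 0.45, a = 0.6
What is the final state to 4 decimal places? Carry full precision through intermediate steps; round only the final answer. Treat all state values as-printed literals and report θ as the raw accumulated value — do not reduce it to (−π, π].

after step 1 (δ=-0.39, a=-0.6): (-0.711325, 14.561281, -2.375997, 17.680000)
after step 2 (δ=0.45, a=-0.6): (-3.260675, 12.110952, -1.308445, 17.560000)
after step 3 (δ=0.49, a=2.5): (-2.349832, 8.719122, -0.137659, 18.060000)
after step 4 (δ=0.22, a=-1.8): (1.227999, 8.223468, 0.367162, 17.700000)
after step 5 (δ=0.45, a=0.6): (4.532057, 9.494216, 1.435922, 17.820000)

(4.5321, 9.4942, 1.4359, 17.8200)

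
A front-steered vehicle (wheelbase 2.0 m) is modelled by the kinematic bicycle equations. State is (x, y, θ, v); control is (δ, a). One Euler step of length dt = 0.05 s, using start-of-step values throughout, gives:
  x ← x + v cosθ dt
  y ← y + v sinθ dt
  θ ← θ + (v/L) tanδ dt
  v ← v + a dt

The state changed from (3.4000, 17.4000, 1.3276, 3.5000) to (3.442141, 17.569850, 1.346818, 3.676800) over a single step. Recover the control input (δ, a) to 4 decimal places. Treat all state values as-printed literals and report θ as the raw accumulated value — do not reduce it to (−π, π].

δ = 0.2162, a = 3.5360

a = (v'−v)/dt = (0.176800)/0.05 = 3.5360
Δθ = θ'−θ = 0.019218;  (v·dt/L) = 3.5000·0.05/2.0 = 0.087500
tan δ = Δθ·L/(v·dt) = 0.219634  →  δ = 0.2162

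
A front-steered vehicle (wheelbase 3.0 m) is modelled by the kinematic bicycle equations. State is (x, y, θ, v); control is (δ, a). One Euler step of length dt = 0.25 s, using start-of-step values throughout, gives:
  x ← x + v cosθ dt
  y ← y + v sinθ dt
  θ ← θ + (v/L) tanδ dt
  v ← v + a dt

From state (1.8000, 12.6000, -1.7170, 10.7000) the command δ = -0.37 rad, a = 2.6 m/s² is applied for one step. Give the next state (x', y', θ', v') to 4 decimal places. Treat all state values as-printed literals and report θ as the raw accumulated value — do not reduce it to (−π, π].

(1.4103, 9.9535, -2.0628, 11.3500)

x' = 1.8000 + 10.7000·cos(-1.7170)·0.25 = 1.4103
y' = 12.6000 + 10.7000·sin(-1.7170)·0.25 = 9.9535
θ' = -1.7170 + (10.7000/3.0)·tan(-0.37)·0.25 = -2.0628
v' = 10.7000 + 2.6000·0.25 = 11.3500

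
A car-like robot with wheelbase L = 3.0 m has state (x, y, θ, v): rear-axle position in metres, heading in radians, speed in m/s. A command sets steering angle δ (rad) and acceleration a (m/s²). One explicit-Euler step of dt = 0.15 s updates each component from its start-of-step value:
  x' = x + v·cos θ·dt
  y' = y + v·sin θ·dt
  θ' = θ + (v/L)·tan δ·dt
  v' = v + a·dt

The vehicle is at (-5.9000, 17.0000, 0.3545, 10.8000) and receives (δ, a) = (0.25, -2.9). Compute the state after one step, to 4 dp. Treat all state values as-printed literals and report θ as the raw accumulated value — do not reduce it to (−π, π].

x' = -5.9000 + 10.8000·cos(0.3545)·0.15 = -4.3807
y' = 17.0000 + 10.8000·sin(0.3545)·0.15 = 17.5623
θ' = 0.3545 + (10.8000/3.0)·tan(0.25)·0.15 = 0.4924
v' = 10.8000 − 2.9000·0.15 = 10.3650

(-4.3807, 17.5623, 0.4924, 10.3650)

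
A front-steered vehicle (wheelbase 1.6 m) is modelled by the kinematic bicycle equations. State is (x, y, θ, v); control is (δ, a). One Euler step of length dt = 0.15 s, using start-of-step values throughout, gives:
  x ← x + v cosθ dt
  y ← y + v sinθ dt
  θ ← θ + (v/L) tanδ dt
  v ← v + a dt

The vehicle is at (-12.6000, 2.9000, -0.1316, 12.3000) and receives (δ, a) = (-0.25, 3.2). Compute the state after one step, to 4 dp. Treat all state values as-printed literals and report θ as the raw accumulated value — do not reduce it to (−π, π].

x' = -12.6000 + 12.3000·cos(-0.1316)·0.15 = -10.7710
y' = 2.9000 + 12.3000·sin(-0.1316)·0.15 = 2.6579
θ' = -0.1316 + (12.3000/1.6)·tan(-0.25)·0.15 = -0.4260
v' = 12.3000 + 3.2000·0.15 = 12.7800

(-10.7710, 2.6579, -0.4260, 12.7800)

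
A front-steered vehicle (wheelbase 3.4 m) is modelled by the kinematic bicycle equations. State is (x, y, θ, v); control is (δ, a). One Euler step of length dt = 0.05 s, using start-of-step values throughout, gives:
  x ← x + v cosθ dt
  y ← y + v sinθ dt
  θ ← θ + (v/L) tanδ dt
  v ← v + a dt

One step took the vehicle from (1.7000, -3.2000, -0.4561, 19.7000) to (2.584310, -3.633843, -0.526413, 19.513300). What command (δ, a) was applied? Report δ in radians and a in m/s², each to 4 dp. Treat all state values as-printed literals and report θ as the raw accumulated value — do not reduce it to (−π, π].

δ = -0.2381, a = -3.7340

a = (v'−v)/dt = (-0.186700)/0.05 = -3.7340
Δθ = θ'−θ = -0.070313;  (v·dt/L) = 19.7000·0.05/3.4 = 0.289706
tan δ = Δθ·L/(v·dt) = -0.242705  →  δ = -0.2381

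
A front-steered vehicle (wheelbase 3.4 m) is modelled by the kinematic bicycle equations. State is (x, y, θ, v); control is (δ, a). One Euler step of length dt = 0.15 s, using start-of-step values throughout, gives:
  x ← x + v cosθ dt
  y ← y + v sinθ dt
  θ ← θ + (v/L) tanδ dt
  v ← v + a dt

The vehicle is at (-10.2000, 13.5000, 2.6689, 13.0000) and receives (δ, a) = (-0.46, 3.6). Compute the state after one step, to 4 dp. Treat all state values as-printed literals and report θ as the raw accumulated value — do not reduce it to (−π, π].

(-11.9362, 14.3878, 2.3847, 13.5400)

x' = -10.2000 + 13.0000·cos(2.6689)·0.15 = -11.9362
y' = 13.5000 + 13.0000·sin(2.6689)·0.15 = 14.3878
θ' = 2.6689 + (13.0000/3.4)·tan(-0.46)·0.15 = 2.3847
v' = 13.0000 + 3.6000·0.15 = 13.5400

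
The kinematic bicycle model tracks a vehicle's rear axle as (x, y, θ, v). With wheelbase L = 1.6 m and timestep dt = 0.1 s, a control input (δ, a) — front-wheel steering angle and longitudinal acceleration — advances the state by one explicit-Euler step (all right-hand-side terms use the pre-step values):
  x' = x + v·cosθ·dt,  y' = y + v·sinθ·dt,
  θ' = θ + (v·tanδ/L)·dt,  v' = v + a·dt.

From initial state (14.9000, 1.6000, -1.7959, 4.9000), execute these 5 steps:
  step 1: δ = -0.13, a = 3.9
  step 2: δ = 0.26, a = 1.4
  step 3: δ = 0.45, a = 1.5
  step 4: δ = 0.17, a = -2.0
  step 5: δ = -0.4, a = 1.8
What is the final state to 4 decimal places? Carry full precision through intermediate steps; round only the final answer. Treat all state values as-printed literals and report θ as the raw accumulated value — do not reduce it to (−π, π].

(14.5740, -1.0180, -1.6663, 5.5600)

after step 1 (δ=-0.13, a=3.9): (14.790628, 1.122362, -1.835938, 5.290000)
after step 2 (δ=0.26, a=1.4): (14.652006, 0.611848, -1.747985, 5.430000)
after step 3 (δ=0.45, a=1.5): (14.556295, 0.077350, -1.584048, 5.580000)
after step 4 (δ=0.17, a=-2.0): (14.548901, -0.480601, -1.524183, 5.380000)
after step 5 (δ=-0.4, a=1.8): (14.573970, -1.018017, -1.666347, 5.560000)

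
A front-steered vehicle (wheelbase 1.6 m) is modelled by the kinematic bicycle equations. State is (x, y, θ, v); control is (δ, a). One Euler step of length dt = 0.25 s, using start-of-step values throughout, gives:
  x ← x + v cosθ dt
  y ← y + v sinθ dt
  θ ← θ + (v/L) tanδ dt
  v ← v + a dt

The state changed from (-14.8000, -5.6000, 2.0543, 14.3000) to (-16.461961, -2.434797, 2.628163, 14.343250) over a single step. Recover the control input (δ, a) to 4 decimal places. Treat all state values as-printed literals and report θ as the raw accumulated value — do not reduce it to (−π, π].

δ = 0.2514, a = 0.1730

a = (v'−v)/dt = (0.043250)/0.25 = 0.1730
Δθ = θ'−θ = 0.573863;  (v·dt/L) = 14.3000·0.25/1.6 = 2.234375
tan δ = Δθ·L/(v·dt) = 0.256834  →  δ = 0.2514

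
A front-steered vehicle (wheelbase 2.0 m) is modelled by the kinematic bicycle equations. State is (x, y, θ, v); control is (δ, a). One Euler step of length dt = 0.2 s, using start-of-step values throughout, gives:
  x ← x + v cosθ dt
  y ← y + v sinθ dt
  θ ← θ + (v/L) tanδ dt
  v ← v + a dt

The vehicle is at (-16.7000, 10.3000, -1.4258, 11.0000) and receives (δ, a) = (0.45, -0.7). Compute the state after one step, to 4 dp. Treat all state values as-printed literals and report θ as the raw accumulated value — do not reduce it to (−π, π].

x' = -16.7000 + 11.0000·cos(-1.4258)·0.2 = -16.3821
y' = 10.3000 + 11.0000·sin(-1.4258)·0.2 = 8.1231
θ' = -1.4258 + (11.0000/2.0)·tan(0.45)·0.2 = -0.8944
v' = 11.0000 − 0.7000·0.2 = 10.8600

(-16.3821, 8.1231, -0.8944, 10.8600)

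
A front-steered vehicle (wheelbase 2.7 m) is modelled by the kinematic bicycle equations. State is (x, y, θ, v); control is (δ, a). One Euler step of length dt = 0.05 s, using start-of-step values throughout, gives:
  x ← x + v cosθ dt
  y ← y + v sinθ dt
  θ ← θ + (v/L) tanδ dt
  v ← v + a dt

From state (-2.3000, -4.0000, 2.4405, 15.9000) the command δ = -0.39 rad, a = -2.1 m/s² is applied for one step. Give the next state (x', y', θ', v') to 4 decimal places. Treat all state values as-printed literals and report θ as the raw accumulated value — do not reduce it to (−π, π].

x' = -2.3000 + 15.9000·cos(2.4405)·0.05 = -2.9075
y' = -4.0000 + 15.9000·sin(2.4405)·0.05 = -3.4872
θ' = 2.4405 + (15.9000/2.7)·tan(-0.39)·0.05 = 2.3195
v' = 15.9000 − 2.1000·0.05 = 15.7950

(-2.9075, -3.4872, 2.3195, 15.7950)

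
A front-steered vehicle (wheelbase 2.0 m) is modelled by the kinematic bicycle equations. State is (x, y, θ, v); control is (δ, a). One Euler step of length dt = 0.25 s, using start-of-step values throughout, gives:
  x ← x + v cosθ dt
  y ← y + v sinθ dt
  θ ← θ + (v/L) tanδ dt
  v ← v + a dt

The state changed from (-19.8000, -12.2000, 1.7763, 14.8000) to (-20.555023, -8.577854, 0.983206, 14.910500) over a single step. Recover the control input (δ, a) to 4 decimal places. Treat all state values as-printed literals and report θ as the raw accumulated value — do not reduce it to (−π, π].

δ = -0.4050, a = 0.4420

a = (v'−v)/dt = (0.110500)/0.25 = 0.4420
Δθ = θ'−θ = -0.793094;  (v·dt/L) = 14.8000·0.25/2.0 = 1.850000
tan δ = Δθ·L/(v·dt) = -0.428699  →  δ = -0.4050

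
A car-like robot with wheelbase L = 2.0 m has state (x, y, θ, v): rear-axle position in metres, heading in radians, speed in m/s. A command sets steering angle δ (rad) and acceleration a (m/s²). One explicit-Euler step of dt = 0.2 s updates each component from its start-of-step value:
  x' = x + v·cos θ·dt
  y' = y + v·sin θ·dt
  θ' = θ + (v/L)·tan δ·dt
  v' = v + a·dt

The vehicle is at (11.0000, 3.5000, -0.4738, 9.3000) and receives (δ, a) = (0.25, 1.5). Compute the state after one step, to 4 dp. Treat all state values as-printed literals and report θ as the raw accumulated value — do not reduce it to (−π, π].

(12.6551, 2.6513, -0.2363, 9.6000)

x' = 11.0000 + 9.3000·cos(-0.4738)·0.2 = 12.6551
y' = 3.5000 + 9.3000·sin(-0.4738)·0.2 = 2.6513
θ' = -0.4738 + (9.3000/2.0)·tan(0.25)·0.2 = -0.2363
v' = 9.3000 + 1.5000·0.2 = 9.6000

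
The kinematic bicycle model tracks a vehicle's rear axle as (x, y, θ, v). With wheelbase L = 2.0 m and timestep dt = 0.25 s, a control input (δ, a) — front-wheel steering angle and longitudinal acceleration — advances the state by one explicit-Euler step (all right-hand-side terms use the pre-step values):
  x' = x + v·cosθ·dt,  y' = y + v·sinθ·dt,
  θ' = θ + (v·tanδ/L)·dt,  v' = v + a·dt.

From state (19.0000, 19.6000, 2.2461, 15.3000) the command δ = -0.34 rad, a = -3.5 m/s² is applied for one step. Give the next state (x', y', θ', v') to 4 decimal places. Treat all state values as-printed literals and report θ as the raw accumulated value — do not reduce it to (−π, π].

(16.6089, 22.5855, 1.5696, 14.4250)

x' = 19.0000 + 15.3000·cos(2.2461)·0.25 = 16.6089
y' = 19.6000 + 15.3000·sin(2.2461)·0.25 = 22.5855
θ' = 2.2461 + (15.3000/2.0)·tan(-0.34)·0.25 = 1.5696
v' = 15.3000 − 3.5000·0.25 = 14.4250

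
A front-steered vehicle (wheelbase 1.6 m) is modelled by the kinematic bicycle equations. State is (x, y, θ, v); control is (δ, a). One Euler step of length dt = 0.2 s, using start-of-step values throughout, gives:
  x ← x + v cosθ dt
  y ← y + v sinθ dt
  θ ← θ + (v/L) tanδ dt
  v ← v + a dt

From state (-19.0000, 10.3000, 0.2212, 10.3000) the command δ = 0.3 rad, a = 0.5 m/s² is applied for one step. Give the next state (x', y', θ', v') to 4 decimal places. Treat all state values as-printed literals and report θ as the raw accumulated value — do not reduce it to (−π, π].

x' = -19.0000 + 10.3000·cos(0.2212)·0.2 = -16.9902
y' = 10.3000 + 10.3000·sin(0.2212)·0.2 = 10.7520
θ' = 0.2212 + (10.3000/1.6)·tan(0.3)·0.2 = 0.6195
v' = 10.3000 + 0.5000·0.2 = 10.4000

(-16.9902, 10.7520, 0.6195, 10.4000)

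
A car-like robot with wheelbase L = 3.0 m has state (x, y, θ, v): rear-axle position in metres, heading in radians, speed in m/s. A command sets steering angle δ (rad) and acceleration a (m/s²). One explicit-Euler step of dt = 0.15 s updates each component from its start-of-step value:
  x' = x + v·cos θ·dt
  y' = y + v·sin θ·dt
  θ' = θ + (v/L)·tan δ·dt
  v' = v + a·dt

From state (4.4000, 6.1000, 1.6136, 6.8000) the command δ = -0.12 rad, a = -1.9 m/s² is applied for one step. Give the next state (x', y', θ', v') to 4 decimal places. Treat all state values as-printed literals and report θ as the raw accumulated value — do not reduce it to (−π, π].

(4.3564, 7.1191, 1.5726, 6.5150)

x' = 4.4000 + 6.8000·cos(1.6136)·0.15 = 4.3564
y' = 6.1000 + 6.8000·sin(1.6136)·0.15 = 7.1191
θ' = 1.6136 + (6.8000/3.0)·tan(-0.12)·0.15 = 1.5726
v' = 6.8000 − 1.9000·0.15 = 6.5150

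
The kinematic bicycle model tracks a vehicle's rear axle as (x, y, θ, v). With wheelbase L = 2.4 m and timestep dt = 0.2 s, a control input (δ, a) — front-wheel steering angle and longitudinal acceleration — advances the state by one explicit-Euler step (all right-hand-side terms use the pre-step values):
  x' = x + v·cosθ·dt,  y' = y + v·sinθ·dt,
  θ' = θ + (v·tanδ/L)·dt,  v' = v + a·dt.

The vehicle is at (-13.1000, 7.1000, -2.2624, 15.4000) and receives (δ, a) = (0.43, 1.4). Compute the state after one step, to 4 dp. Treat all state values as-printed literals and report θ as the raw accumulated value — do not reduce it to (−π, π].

x' = -13.1000 + 15.4000·cos(-2.2624)·0.2 = -15.0643
y' = 7.1000 + 15.4000·sin(-2.2624)·0.2 = 4.7277
θ' = -2.2624 + (15.4000/2.4)·tan(0.43)·0.2 = -1.6738
v' = 15.4000 + 1.4000·0.2 = 15.6800

(-15.0643, 4.7277, -1.6738, 15.6800)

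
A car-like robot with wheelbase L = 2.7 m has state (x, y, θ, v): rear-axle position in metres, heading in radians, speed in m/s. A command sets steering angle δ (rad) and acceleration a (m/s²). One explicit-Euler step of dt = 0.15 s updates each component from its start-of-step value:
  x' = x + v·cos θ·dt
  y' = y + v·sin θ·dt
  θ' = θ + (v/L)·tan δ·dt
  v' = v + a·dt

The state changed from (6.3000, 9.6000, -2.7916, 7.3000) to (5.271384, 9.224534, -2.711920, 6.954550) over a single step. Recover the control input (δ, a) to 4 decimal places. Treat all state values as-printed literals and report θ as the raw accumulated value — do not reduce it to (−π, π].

a = (v'−v)/dt = (-0.345450)/0.15 = -2.3030
Δθ = θ'−θ = 0.079680;  (v·dt/L) = 7.3000·0.15/2.7 = 0.405556
tan δ = Δθ·L/(v·dt) = 0.196471  →  δ = 0.1940

δ = 0.1940, a = -2.3030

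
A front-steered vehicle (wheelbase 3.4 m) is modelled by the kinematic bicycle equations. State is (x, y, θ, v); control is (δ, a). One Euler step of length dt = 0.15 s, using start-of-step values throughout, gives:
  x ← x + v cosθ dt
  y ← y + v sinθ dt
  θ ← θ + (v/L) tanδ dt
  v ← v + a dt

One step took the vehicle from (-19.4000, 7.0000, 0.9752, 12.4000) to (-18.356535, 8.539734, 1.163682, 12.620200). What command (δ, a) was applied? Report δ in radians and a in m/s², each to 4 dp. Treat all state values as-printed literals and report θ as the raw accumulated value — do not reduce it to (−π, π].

δ = 0.3318, a = 1.4680

a = (v'−v)/dt = (0.220200)/0.15 = 1.4680
Δθ = θ'−θ = 0.188482;  (v·dt/L) = 12.4000·0.15/3.4 = 0.547059
tan δ = Δθ·L/(v·dt) = 0.344537  →  δ = 0.3318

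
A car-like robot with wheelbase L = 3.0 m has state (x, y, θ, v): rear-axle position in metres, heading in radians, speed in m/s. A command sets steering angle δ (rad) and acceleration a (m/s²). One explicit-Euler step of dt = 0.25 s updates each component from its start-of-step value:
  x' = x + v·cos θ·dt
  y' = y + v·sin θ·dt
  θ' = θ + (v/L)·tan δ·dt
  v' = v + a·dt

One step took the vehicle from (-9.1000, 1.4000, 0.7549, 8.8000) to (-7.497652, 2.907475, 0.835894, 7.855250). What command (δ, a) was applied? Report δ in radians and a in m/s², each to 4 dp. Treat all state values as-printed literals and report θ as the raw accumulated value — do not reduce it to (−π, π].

δ = 0.1100, a = -3.7790

a = (v'−v)/dt = (-0.944750)/0.25 = -3.7790
Δθ = θ'−θ = 0.080994;  (v·dt/L) = 8.8000·0.25/3.0 = 0.733333
tan δ = Δθ·L/(v·dt) = 0.110446  →  δ = 0.1100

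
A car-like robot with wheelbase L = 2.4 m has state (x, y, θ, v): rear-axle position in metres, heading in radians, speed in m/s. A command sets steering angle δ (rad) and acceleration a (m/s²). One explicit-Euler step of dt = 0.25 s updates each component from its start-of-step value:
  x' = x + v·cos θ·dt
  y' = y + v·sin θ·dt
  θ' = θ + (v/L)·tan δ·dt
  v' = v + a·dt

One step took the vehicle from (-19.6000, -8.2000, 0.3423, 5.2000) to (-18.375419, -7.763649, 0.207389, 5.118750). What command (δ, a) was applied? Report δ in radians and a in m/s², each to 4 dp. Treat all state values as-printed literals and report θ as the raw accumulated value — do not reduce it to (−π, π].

δ = -0.2441, a = -0.3250

a = (v'−v)/dt = (-0.081250)/0.25 = -0.3250
Δθ = θ'−θ = -0.134911;  (v·dt/L) = 5.2000·0.25/2.4 = 0.541667
tan δ = Δθ·L/(v·dt) = -0.249066  →  δ = -0.2441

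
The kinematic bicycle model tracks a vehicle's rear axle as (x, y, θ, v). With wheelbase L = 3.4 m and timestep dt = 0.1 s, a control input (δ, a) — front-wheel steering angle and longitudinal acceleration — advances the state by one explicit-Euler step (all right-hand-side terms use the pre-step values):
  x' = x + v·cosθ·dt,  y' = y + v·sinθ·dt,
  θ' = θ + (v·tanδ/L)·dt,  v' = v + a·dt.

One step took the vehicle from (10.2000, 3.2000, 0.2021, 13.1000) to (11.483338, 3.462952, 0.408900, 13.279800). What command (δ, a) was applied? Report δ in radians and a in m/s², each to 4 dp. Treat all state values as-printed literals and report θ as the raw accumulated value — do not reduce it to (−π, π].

δ = 0.4926, a = 1.7980

a = (v'−v)/dt = (0.179800)/0.1 = 1.7980
Δθ = θ'−θ = 0.206800;  (v·dt/L) = 13.1000·0.1/3.4 = 0.385294
tan δ = Δθ·L/(v·dt) = 0.536733  →  δ = 0.4926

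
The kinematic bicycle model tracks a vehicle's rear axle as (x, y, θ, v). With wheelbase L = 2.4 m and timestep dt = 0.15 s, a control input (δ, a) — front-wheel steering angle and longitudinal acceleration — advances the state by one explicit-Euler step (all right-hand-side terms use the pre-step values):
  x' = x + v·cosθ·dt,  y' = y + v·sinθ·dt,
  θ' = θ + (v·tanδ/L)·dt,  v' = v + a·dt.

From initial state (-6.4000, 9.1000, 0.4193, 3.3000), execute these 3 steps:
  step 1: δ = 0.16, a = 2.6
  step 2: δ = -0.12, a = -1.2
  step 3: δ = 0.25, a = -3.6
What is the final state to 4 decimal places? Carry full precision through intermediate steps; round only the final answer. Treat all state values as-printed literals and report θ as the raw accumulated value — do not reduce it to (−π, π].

(-4.9704, 9.7605, 0.4808, 2.9700)

after step 1 (δ=0.16, a=2.6): (-5.947880, 9.301525, 0.452585, 3.690000)
after step 2 (δ=-0.12, a=-1.2): (-5.450106, 9.543566, 0.424776, 3.510000)
after step 3 (δ=0.25, a=-3.6): (-4.970396, 9.760545, 0.480792, 2.970000)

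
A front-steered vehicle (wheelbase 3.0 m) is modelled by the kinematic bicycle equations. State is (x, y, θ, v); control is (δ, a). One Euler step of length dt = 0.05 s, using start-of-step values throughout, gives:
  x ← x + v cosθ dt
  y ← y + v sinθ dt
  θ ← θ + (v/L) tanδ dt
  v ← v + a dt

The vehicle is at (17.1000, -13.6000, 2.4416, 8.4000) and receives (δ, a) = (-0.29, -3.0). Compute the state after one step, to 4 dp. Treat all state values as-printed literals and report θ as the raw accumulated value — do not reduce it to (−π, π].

(16.7788, -13.3294, 2.3998, 8.2500)

x' = 17.1000 + 8.4000·cos(2.4416)·0.05 = 16.7788
y' = -13.6000 + 8.4000·sin(2.4416)·0.05 = -13.3294
θ' = 2.4416 + (8.4000/3.0)·tan(-0.29)·0.05 = 2.3998
v' = 8.4000 − 3.0000·0.05 = 8.2500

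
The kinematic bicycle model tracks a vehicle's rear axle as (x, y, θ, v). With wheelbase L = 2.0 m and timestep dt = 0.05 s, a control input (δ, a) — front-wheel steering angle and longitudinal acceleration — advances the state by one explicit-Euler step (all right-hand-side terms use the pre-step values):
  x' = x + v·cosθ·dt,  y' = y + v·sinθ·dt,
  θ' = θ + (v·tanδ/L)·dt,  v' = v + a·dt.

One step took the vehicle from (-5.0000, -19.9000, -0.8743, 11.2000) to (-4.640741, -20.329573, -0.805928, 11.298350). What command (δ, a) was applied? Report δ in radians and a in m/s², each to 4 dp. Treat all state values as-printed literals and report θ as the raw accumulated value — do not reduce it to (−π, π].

δ = 0.2395, a = 1.9670

a = (v'−v)/dt = (0.098350)/0.05 = 1.9670
Δθ = θ'−θ = 0.068372;  (v·dt/L) = 11.2000·0.05/2.0 = 0.280000
tan δ = Δθ·L/(v·dt) = 0.244186  →  δ = 0.2395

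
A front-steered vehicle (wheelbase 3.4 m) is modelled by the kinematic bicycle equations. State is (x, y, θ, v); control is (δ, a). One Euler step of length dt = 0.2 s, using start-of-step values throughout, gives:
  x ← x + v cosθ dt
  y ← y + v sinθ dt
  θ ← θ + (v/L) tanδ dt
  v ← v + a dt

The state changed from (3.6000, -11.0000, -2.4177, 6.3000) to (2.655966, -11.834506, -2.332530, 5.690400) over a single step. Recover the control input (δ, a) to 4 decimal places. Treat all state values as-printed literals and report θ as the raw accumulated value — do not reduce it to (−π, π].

δ = 0.2259, a = -3.0480

a = (v'−v)/dt = (-0.609600)/0.2 = -3.0480
Δθ = θ'−θ = 0.085170;  (v·dt/L) = 6.3000·0.2/3.4 = 0.370588
tan δ = Δθ·L/(v·dt) = 0.229824  →  δ = 0.2259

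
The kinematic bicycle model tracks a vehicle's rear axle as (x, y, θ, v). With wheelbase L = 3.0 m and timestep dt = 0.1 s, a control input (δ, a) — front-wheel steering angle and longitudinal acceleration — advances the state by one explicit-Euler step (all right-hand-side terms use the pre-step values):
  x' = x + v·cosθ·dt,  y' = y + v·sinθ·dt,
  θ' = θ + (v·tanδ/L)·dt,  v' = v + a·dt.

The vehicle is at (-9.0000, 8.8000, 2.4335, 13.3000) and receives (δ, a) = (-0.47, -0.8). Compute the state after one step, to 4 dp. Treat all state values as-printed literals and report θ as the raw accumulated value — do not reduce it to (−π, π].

(-10.0103, 9.6650, 2.2083, 13.2200)

x' = -9.0000 + 13.3000·cos(2.4335)·0.1 = -10.0103
y' = 8.8000 + 13.3000·sin(2.4335)·0.1 = 9.6650
θ' = 2.4335 + (13.3000/3.0)·tan(-0.47)·0.1 = 2.2083
v' = 13.3000 − 0.8000·0.1 = 13.2200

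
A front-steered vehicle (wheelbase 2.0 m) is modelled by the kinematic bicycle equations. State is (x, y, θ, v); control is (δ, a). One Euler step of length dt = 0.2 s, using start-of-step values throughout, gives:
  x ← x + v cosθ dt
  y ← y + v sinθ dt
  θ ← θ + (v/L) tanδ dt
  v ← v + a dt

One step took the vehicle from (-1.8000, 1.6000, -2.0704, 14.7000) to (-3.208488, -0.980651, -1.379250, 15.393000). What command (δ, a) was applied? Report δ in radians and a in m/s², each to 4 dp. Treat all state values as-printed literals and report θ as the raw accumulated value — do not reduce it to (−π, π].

δ = 0.4395, a = 3.4650

a = (v'−v)/dt = (0.693000)/0.2 = 3.4650
Δθ = θ'−θ = 0.691150;  (v·dt/L) = 14.7000·0.2/2.0 = 1.470000
tan δ = Δθ·L/(v·dt) = 0.470170  →  δ = 0.4395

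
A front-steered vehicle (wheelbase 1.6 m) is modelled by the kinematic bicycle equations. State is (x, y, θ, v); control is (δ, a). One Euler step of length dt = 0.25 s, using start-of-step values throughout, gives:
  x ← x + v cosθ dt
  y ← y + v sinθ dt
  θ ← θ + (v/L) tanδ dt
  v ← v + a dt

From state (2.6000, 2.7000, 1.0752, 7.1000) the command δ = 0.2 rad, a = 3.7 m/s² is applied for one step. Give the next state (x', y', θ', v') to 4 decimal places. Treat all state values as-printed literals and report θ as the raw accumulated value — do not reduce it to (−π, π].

x' = 2.6000 + 7.1000·cos(1.0752)·0.25 = 3.4441
y' = 2.7000 + 7.1000·sin(1.0752)·0.25 = 4.2614
θ' = 1.0752 + (7.1000/1.6)·tan(0.2)·0.25 = 1.3001
v' = 7.1000 + 3.7000·0.25 = 8.0250

(3.4441, 4.2614, 1.3001, 8.0250)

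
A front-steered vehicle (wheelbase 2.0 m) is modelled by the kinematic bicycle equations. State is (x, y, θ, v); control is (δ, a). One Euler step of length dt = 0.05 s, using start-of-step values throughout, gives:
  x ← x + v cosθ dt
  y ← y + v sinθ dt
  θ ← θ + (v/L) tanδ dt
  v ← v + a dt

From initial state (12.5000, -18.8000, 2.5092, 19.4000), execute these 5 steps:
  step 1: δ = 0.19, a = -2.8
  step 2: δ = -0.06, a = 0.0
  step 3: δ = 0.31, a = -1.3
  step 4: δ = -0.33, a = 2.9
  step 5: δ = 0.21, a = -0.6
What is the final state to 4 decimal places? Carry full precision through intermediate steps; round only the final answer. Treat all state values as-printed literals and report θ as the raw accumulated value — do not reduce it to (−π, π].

after step 1 (δ=0.19, a=-2.8): (11.717583, -18.226656, 2.602475, 19.260000)
after step 2 (δ=-0.06, a=0.0): (10.891173, -17.732272, 2.573550, 19.260000)
after step 3 (δ=0.31, a=-1.3): (10.079406, -17.214195, 2.727788, 19.195000)
after step 4 (δ=-0.33, a=2.9): (9.200662, -16.828283, 2.563419, 19.340000)
after step 5 (δ=0.21, a=-0.6): (8.390836, -16.299822, 2.666473, 19.310000)

(8.3908, -16.2998, 2.6665, 19.3100)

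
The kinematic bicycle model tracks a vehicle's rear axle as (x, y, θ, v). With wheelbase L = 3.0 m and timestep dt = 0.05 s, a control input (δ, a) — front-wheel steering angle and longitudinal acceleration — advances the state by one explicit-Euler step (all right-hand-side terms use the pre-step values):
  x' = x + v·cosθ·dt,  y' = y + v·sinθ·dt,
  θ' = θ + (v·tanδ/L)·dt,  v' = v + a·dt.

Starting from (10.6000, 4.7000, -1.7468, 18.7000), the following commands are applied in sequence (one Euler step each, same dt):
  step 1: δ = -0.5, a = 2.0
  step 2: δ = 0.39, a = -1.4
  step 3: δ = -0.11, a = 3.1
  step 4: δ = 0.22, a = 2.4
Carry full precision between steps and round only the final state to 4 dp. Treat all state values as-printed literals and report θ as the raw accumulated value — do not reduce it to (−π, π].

after step 1 (δ=-0.5, a=2.0): (10.436285, 3.779445, -1.917064, 18.800000)
after step 2 (δ=0.39, a=-1.4): (10.117259, 2.895237, -1.788267, 18.730000)
after step 3 (δ=-0.11, a=3.1): (9.915199, 1.980795, -1.822745, 18.885000)
after step 4 (δ=0.22, a=2.4): (9.679806, 1.066357, -1.752360, 19.005000)

(9.6798, 1.0664, -1.7524, 19.0050)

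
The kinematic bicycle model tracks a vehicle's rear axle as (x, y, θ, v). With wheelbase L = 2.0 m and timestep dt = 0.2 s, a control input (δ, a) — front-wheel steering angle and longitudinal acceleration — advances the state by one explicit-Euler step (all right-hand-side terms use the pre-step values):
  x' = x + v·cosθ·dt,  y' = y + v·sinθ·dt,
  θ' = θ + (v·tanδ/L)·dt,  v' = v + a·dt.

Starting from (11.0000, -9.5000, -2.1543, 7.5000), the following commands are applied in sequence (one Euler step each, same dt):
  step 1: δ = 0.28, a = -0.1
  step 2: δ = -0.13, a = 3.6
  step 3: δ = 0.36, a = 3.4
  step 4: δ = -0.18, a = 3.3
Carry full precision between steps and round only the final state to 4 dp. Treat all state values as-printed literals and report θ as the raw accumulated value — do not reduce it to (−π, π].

(8.6216, -15.3673, -1.8894, 9.5400)

after step 1 (δ=0.28, a=-0.1): (10.173573, -10.751806, -1.938634, 7.480000)
after step 2 (δ=-0.13, a=3.6): (9.635613, -12.147734, -2.036426, 8.200000)
after step 3 (δ=0.36, a=3.4): (8.899277, -13.613138, -1.727775, 8.880000)
after step 4 (δ=-0.18, a=3.3): (8.621626, -15.367301, -1.889364, 9.540000)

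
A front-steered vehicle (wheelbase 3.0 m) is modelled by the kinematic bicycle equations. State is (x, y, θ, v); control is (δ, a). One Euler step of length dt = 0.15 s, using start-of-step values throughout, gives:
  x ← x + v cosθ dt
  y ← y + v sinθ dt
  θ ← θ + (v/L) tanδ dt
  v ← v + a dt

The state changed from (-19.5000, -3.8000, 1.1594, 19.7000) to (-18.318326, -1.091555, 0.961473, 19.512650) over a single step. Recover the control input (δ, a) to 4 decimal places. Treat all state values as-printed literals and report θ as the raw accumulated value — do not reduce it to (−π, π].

δ = -0.1983, a = -1.2490

a = (v'−v)/dt = (-0.187350)/0.15 = -1.2490
Δθ = θ'−θ = -0.197927;  (v·dt/L) = 19.7000·0.15/3.0 = 0.985000
tan δ = Δθ·L/(v·dt) = -0.200941  →  δ = -0.1983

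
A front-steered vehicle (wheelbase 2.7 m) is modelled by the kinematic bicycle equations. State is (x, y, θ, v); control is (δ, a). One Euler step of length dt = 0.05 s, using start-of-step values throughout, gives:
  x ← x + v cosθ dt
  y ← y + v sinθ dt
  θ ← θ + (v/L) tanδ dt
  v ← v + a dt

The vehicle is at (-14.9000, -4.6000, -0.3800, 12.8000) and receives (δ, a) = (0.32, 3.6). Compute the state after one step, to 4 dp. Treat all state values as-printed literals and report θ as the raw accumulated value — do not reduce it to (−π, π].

(-14.3057, -4.8374, -0.3014, 12.9800)

x' = -14.9000 + 12.8000·cos(-0.3800)·0.05 = -14.3057
y' = -4.6000 + 12.8000·sin(-0.3800)·0.05 = -4.8374
θ' = -0.3800 + (12.8000/2.7)·tan(0.32)·0.05 = -0.3014
v' = 12.8000 + 3.6000·0.05 = 12.9800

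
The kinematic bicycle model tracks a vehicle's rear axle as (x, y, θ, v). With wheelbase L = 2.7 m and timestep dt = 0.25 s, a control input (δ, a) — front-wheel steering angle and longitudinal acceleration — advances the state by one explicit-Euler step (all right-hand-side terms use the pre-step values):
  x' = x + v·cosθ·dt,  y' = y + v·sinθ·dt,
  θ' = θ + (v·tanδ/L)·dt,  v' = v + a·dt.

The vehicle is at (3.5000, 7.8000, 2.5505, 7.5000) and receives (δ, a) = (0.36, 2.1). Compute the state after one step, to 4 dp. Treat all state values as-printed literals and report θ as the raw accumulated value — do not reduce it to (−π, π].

x' = 3.5000 + 7.5000·cos(2.5505)·0.25 = 1.9431
y' = 7.8000 + 7.5000·sin(2.5505)·0.25 = 8.8449
θ' = 2.5505 + (7.5000/2.7)·tan(0.36)·0.25 = 2.8119
v' = 7.5000 + 2.1000·0.25 = 8.0250

(1.9431, 8.8449, 2.8119, 8.0250)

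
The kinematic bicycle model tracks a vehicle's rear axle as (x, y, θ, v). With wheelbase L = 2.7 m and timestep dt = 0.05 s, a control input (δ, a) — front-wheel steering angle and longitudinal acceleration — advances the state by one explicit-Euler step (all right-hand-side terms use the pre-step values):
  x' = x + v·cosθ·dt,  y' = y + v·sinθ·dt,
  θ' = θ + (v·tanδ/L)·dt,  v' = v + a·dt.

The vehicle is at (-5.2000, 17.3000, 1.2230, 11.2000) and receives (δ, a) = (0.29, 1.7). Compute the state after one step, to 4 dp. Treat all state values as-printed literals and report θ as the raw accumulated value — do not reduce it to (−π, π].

x' = -5.2000 + 11.2000·cos(1.2230)·0.05 = -5.0091
y' = 17.3000 + 11.2000·sin(1.2230)·0.05 = 17.8265
θ' = 1.2230 + (11.2000/2.7)·tan(0.29)·0.05 = 1.2849
v' = 11.2000 + 1.7000·0.05 = 11.2850

(-5.0091, 17.8265, 1.2849, 11.2850)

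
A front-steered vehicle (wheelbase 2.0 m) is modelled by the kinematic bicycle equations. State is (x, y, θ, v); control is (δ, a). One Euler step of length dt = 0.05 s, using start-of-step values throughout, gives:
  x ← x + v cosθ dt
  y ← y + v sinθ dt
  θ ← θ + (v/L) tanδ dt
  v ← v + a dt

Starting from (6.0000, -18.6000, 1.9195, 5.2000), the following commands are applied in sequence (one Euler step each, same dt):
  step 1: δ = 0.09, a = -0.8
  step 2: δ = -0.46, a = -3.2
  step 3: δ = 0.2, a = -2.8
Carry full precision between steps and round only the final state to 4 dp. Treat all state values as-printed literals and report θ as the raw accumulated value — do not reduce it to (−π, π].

(5.7471, -17.8751, 1.8927, 4.8600)

after step 1 (δ=0.09, a=-0.8): (5.911163, -18.355648, 1.931232, 5.160000)
after step 2 (δ=-0.46, a=-3.2): (5.820171, -18.114226, 1.867319, 5.000000)
after step 3 (δ=0.2, a=-2.8): (5.747122, -17.875136, 1.892658, 4.860000)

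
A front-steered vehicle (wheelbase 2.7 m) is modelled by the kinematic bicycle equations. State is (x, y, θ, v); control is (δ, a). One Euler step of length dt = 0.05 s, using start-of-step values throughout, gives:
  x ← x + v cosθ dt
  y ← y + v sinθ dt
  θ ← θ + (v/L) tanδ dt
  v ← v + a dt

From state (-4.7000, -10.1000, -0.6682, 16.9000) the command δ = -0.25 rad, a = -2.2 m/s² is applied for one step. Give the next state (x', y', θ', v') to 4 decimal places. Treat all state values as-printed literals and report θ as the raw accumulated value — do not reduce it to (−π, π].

x' = -4.7000 + 16.9000·cos(-0.6682)·0.05 = -4.0367
y' = -10.1000 + 16.9000·sin(-0.6682)·0.05 = -10.6235
θ' = -0.6682 + (16.9000/2.7)·tan(-0.25)·0.05 = -0.7481
v' = 16.9000 − 2.2000·0.05 = 16.7900

(-4.0367, -10.6235, -0.7481, 16.7900)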